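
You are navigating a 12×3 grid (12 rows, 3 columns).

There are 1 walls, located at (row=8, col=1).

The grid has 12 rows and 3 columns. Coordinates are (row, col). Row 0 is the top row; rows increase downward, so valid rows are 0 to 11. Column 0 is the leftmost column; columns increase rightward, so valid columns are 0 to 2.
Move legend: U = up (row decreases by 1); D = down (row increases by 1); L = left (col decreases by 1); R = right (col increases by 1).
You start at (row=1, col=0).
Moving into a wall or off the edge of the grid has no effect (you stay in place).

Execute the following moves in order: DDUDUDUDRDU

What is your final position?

Answer: Final position: (row=3, col=1)

Derivation:
Start: (row=1, col=0)
  D (down): (row=1, col=0) -> (row=2, col=0)
  D (down): (row=2, col=0) -> (row=3, col=0)
  U (up): (row=3, col=0) -> (row=2, col=0)
  D (down): (row=2, col=0) -> (row=3, col=0)
  U (up): (row=3, col=0) -> (row=2, col=0)
  D (down): (row=2, col=0) -> (row=3, col=0)
  U (up): (row=3, col=0) -> (row=2, col=0)
  D (down): (row=2, col=0) -> (row=3, col=0)
  R (right): (row=3, col=0) -> (row=3, col=1)
  D (down): (row=3, col=1) -> (row=4, col=1)
  U (up): (row=4, col=1) -> (row=3, col=1)
Final: (row=3, col=1)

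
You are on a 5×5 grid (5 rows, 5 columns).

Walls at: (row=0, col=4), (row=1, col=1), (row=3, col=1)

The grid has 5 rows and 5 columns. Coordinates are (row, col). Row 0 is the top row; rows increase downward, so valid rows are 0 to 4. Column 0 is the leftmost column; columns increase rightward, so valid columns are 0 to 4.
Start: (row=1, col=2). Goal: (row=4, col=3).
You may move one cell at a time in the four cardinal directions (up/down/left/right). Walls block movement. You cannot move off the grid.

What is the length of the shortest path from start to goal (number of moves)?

Answer: Shortest path length: 4

Derivation:
BFS from (row=1, col=2) until reaching (row=4, col=3):
  Distance 0: (row=1, col=2)
  Distance 1: (row=0, col=2), (row=1, col=3), (row=2, col=2)
  Distance 2: (row=0, col=1), (row=0, col=3), (row=1, col=4), (row=2, col=1), (row=2, col=3), (row=3, col=2)
  Distance 3: (row=0, col=0), (row=2, col=0), (row=2, col=4), (row=3, col=3), (row=4, col=2)
  Distance 4: (row=1, col=0), (row=3, col=0), (row=3, col=4), (row=4, col=1), (row=4, col=3)  <- goal reached here
One shortest path (4 moves): (row=1, col=2) -> (row=1, col=3) -> (row=2, col=3) -> (row=3, col=3) -> (row=4, col=3)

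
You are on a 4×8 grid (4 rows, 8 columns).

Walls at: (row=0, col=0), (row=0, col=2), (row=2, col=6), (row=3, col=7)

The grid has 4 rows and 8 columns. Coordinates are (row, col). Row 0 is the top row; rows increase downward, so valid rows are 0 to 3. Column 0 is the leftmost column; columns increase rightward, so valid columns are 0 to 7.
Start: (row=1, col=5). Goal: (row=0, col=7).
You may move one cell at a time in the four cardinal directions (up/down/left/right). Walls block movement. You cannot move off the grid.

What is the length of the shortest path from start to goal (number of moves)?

BFS from (row=1, col=5) until reaching (row=0, col=7):
  Distance 0: (row=1, col=5)
  Distance 1: (row=0, col=5), (row=1, col=4), (row=1, col=6), (row=2, col=5)
  Distance 2: (row=0, col=4), (row=0, col=6), (row=1, col=3), (row=1, col=7), (row=2, col=4), (row=3, col=5)
  Distance 3: (row=0, col=3), (row=0, col=7), (row=1, col=2), (row=2, col=3), (row=2, col=7), (row=3, col=4), (row=3, col=6)  <- goal reached here
One shortest path (3 moves): (row=1, col=5) -> (row=1, col=6) -> (row=1, col=7) -> (row=0, col=7)

Answer: Shortest path length: 3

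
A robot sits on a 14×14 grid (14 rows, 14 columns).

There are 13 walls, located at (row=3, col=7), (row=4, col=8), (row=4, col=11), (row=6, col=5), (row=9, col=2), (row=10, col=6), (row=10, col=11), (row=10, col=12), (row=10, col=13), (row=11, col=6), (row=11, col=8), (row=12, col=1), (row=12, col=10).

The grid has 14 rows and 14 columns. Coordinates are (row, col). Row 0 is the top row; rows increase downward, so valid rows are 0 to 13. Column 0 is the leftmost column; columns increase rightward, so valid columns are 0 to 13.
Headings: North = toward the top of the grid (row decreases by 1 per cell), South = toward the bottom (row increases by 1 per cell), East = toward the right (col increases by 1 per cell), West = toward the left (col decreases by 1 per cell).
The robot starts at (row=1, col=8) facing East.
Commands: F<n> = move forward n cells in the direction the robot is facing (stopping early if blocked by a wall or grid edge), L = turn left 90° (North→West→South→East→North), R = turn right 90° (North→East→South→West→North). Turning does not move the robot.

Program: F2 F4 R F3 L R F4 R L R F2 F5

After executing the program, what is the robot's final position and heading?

Answer: Final position: (row=8, col=6), facing West

Derivation:
Start: (row=1, col=8), facing East
  F2: move forward 2, now at (row=1, col=10)
  F4: move forward 3/4 (blocked), now at (row=1, col=13)
  R: turn right, now facing South
  F3: move forward 3, now at (row=4, col=13)
  L: turn left, now facing East
  R: turn right, now facing South
  F4: move forward 4, now at (row=8, col=13)
  R: turn right, now facing West
  L: turn left, now facing South
  R: turn right, now facing West
  F2: move forward 2, now at (row=8, col=11)
  F5: move forward 5, now at (row=8, col=6)
Final: (row=8, col=6), facing West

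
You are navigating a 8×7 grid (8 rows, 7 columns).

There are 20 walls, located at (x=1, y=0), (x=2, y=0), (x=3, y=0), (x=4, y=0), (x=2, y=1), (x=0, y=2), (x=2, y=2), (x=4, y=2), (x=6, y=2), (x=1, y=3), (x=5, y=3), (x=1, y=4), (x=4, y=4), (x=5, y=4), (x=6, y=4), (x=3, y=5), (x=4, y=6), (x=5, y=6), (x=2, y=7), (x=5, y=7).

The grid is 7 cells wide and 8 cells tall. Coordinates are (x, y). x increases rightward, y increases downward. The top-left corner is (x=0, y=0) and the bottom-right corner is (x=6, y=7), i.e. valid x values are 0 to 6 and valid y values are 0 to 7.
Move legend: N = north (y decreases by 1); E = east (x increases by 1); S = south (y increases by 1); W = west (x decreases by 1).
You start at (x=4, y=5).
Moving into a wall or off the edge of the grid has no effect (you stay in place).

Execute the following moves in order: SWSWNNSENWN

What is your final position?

Answer: Final position: (x=4, y=5)

Derivation:
Start: (x=4, y=5)
  S (south): blocked, stay at (x=4, y=5)
  W (west): blocked, stay at (x=4, y=5)
  S (south): blocked, stay at (x=4, y=5)
  W (west): blocked, stay at (x=4, y=5)
  N (north): blocked, stay at (x=4, y=5)
  N (north): blocked, stay at (x=4, y=5)
  S (south): blocked, stay at (x=4, y=5)
  E (east): (x=4, y=5) -> (x=5, y=5)
  N (north): blocked, stay at (x=5, y=5)
  W (west): (x=5, y=5) -> (x=4, y=5)
  N (north): blocked, stay at (x=4, y=5)
Final: (x=4, y=5)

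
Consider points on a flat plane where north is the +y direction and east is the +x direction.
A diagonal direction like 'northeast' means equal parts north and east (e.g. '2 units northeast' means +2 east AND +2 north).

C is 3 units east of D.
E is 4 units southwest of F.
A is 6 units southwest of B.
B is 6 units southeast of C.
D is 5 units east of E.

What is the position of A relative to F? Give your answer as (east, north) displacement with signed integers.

Answer: A is at (east=4, north=-16) relative to F.

Derivation:
Place F at the origin (east=0, north=0).
  E is 4 units southwest of F: delta (east=-4, north=-4); E at (east=-4, north=-4).
  D is 5 units east of E: delta (east=+5, north=+0); D at (east=1, north=-4).
  C is 3 units east of D: delta (east=+3, north=+0); C at (east=4, north=-4).
  B is 6 units southeast of C: delta (east=+6, north=-6); B at (east=10, north=-10).
  A is 6 units southwest of B: delta (east=-6, north=-6); A at (east=4, north=-16).
Therefore A relative to F: (east=4, north=-16).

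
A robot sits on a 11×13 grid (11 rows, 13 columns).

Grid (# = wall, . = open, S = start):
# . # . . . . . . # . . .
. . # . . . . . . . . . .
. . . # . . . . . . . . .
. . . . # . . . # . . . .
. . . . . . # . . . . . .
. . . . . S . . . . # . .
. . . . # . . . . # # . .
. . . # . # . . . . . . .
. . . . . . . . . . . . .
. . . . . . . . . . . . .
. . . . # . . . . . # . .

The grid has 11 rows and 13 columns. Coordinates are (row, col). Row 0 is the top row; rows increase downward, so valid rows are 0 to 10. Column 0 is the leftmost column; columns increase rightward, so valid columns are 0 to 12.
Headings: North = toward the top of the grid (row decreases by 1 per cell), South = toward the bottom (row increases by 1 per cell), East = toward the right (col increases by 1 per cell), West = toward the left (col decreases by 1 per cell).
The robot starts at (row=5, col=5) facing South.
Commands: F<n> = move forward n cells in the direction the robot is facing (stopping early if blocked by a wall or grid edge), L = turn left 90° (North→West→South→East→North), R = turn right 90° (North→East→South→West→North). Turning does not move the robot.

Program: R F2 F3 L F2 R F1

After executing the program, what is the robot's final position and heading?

Start: (row=5, col=5), facing South
  R: turn right, now facing West
  F2: move forward 2, now at (row=5, col=3)
  F3: move forward 3, now at (row=5, col=0)
  L: turn left, now facing South
  F2: move forward 2, now at (row=7, col=0)
  R: turn right, now facing West
  F1: move forward 0/1 (blocked), now at (row=7, col=0)
Final: (row=7, col=0), facing West

Answer: Final position: (row=7, col=0), facing West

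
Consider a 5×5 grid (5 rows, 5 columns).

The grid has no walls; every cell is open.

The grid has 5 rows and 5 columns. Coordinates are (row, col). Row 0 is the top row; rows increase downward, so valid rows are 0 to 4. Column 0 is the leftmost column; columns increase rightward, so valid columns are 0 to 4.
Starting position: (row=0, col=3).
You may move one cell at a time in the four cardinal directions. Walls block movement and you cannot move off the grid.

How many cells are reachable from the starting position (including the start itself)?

Answer: Reachable cells: 25

Derivation:
BFS flood-fill from (row=0, col=3):
  Distance 0: (row=0, col=3)
  Distance 1: (row=0, col=2), (row=0, col=4), (row=1, col=3)
  Distance 2: (row=0, col=1), (row=1, col=2), (row=1, col=4), (row=2, col=3)
  Distance 3: (row=0, col=0), (row=1, col=1), (row=2, col=2), (row=2, col=4), (row=3, col=3)
  Distance 4: (row=1, col=0), (row=2, col=1), (row=3, col=2), (row=3, col=4), (row=4, col=3)
  Distance 5: (row=2, col=0), (row=3, col=1), (row=4, col=2), (row=4, col=4)
  Distance 6: (row=3, col=0), (row=4, col=1)
  Distance 7: (row=4, col=0)
Total reachable: 25 (grid has 25 open cells total)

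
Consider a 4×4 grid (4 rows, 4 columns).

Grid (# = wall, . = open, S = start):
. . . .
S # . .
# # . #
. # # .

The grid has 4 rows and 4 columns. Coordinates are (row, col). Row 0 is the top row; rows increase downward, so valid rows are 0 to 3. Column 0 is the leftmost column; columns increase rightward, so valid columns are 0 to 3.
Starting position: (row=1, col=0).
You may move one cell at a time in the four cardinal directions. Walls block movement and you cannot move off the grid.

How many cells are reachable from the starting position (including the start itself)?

BFS flood-fill from (row=1, col=0):
  Distance 0: (row=1, col=0)
  Distance 1: (row=0, col=0)
  Distance 2: (row=0, col=1)
  Distance 3: (row=0, col=2)
  Distance 4: (row=0, col=3), (row=1, col=2)
  Distance 5: (row=1, col=3), (row=2, col=2)
Total reachable: 8 (grid has 10 open cells total)

Answer: Reachable cells: 8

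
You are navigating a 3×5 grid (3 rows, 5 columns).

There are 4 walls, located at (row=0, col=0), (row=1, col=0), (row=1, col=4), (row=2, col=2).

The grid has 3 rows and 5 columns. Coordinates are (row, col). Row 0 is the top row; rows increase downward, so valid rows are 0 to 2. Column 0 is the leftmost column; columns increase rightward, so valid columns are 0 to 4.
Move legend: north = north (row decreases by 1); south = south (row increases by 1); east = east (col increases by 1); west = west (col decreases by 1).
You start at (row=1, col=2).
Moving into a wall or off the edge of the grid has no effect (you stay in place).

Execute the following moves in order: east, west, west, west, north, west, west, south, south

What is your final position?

Answer: Final position: (row=2, col=1)

Derivation:
Start: (row=1, col=2)
  east (east): (row=1, col=2) -> (row=1, col=3)
  west (west): (row=1, col=3) -> (row=1, col=2)
  west (west): (row=1, col=2) -> (row=1, col=1)
  west (west): blocked, stay at (row=1, col=1)
  north (north): (row=1, col=1) -> (row=0, col=1)
  west (west): blocked, stay at (row=0, col=1)
  west (west): blocked, stay at (row=0, col=1)
  south (south): (row=0, col=1) -> (row=1, col=1)
  south (south): (row=1, col=1) -> (row=2, col=1)
Final: (row=2, col=1)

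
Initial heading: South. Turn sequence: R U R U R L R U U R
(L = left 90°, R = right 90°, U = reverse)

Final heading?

Answer: Final heading: South

Derivation:
Start: South
  R (right (90° clockwise)) -> West
  U (U-turn (180°)) -> East
  R (right (90° clockwise)) -> South
  U (U-turn (180°)) -> North
  R (right (90° clockwise)) -> East
  L (left (90° counter-clockwise)) -> North
  R (right (90° clockwise)) -> East
  U (U-turn (180°)) -> West
  U (U-turn (180°)) -> East
  R (right (90° clockwise)) -> South
Final: South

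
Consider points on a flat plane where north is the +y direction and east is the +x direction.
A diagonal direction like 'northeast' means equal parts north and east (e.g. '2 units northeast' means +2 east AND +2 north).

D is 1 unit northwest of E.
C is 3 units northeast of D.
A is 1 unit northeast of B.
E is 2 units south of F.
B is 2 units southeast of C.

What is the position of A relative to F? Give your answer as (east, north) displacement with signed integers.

Place F at the origin (east=0, north=0).
  E is 2 units south of F: delta (east=+0, north=-2); E at (east=0, north=-2).
  D is 1 unit northwest of E: delta (east=-1, north=+1); D at (east=-1, north=-1).
  C is 3 units northeast of D: delta (east=+3, north=+3); C at (east=2, north=2).
  B is 2 units southeast of C: delta (east=+2, north=-2); B at (east=4, north=0).
  A is 1 unit northeast of B: delta (east=+1, north=+1); A at (east=5, north=1).
Therefore A relative to F: (east=5, north=1).

Answer: A is at (east=5, north=1) relative to F.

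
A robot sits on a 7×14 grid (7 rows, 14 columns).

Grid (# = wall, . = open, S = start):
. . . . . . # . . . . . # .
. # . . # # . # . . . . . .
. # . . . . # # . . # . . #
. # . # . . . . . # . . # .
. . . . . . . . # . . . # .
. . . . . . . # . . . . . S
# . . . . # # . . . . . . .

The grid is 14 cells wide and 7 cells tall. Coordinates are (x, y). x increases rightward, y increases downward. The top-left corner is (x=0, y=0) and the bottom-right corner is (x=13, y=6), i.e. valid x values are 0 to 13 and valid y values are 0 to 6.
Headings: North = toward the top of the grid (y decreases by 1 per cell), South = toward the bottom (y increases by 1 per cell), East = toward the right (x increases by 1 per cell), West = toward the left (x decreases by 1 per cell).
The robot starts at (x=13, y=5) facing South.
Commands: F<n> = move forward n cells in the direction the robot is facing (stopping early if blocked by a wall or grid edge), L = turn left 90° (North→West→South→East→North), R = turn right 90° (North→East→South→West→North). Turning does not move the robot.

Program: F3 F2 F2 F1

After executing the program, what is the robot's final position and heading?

Answer: Final position: (x=13, y=6), facing South

Derivation:
Start: (x=13, y=5), facing South
  F3: move forward 1/3 (blocked), now at (x=13, y=6)
  F2: move forward 0/2 (blocked), now at (x=13, y=6)
  F2: move forward 0/2 (blocked), now at (x=13, y=6)
  F1: move forward 0/1 (blocked), now at (x=13, y=6)
Final: (x=13, y=6), facing South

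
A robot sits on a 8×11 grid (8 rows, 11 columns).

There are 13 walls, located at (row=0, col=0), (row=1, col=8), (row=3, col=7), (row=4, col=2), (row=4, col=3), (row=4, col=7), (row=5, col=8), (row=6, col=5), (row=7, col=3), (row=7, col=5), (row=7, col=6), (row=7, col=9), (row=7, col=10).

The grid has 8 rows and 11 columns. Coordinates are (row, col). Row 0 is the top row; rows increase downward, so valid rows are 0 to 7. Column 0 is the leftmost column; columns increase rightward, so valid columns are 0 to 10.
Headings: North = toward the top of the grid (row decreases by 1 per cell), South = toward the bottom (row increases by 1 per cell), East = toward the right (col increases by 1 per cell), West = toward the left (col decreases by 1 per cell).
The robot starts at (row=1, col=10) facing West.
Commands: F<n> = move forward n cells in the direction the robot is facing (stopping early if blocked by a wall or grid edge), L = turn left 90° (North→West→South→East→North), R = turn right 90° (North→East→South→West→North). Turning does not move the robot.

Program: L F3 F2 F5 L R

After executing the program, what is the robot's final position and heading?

Start: (row=1, col=10), facing West
  L: turn left, now facing South
  F3: move forward 3, now at (row=4, col=10)
  F2: move forward 2, now at (row=6, col=10)
  F5: move forward 0/5 (blocked), now at (row=6, col=10)
  L: turn left, now facing East
  R: turn right, now facing South
Final: (row=6, col=10), facing South

Answer: Final position: (row=6, col=10), facing South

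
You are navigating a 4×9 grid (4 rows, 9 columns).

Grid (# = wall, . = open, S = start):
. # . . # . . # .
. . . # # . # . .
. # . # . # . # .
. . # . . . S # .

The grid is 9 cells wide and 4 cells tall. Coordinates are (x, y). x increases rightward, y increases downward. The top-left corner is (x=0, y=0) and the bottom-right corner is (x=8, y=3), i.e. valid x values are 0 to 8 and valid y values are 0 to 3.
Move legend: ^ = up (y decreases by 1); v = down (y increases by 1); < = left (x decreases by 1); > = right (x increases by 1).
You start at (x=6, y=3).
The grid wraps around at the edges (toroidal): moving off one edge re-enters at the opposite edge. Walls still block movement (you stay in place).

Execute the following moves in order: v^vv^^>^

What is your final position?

Start: (x=6, y=3)
  v (down): (x=6, y=3) -> (x=6, y=0)
  ^ (up): (x=6, y=0) -> (x=6, y=3)
  v (down): (x=6, y=3) -> (x=6, y=0)
  v (down): blocked, stay at (x=6, y=0)
  ^ (up): (x=6, y=0) -> (x=6, y=3)
  ^ (up): (x=6, y=3) -> (x=6, y=2)
  > (right): blocked, stay at (x=6, y=2)
  ^ (up): blocked, stay at (x=6, y=2)
Final: (x=6, y=2)

Answer: Final position: (x=6, y=2)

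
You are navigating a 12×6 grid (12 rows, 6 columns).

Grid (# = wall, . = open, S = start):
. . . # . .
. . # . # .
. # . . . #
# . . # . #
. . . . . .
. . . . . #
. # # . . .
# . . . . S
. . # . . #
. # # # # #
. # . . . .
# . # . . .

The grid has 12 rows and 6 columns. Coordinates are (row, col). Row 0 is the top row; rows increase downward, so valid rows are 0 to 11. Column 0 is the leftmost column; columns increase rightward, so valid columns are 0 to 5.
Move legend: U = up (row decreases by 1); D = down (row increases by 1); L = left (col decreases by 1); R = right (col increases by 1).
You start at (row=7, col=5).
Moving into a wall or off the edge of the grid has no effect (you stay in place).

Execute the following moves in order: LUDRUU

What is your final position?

Answer: Final position: (row=6, col=5)

Derivation:
Start: (row=7, col=5)
  L (left): (row=7, col=5) -> (row=7, col=4)
  U (up): (row=7, col=4) -> (row=6, col=4)
  D (down): (row=6, col=4) -> (row=7, col=4)
  R (right): (row=7, col=4) -> (row=7, col=5)
  U (up): (row=7, col=5) -> (row=6, col=5)
  U (up): blocked, stay at (row=6, col=5)
Final: (row=6, col=5)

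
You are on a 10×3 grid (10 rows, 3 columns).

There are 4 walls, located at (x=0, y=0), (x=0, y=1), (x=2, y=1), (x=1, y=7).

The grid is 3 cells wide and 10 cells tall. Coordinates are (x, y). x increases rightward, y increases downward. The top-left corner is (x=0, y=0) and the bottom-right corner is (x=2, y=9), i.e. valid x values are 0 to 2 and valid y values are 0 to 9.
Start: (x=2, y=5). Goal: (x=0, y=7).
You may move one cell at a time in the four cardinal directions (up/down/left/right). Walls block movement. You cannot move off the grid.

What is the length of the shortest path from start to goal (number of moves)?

BFS from (x=2, y=5) until reaching (x=0, y=7):
  Distance 0: (x=2, y=5)
  Distance 1: (x=2, y=4), (x=1, y=5), (x=2, y=6)
  Distance 2: (x=2, y=3), (x=1, y=4), (x=0, y=5), (x=1, y=6), (x=2, y=7)
  Distance 3: (x=2, y=2), (x=1, y=3), (x=0, y=4), (x=0, y=6), (x=2, y=8)
  Distance 4: (x=1, y=2), (x=0, y=3), (x=0, y=7), (x=1, y=8), (x=2, y=9)  <- goal reached here
One shortest path (4 moves): (x=2, y=5) -> (x=1, y=5) -> (x=0, y=5) -> (x=0, y=6) -> (x=0, y=7)

Answer: Shortest path length: 4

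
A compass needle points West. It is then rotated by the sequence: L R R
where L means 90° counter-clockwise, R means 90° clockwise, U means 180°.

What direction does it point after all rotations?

Start: West
  L (left (90° counter-clockwise)) -> South
  R (right (90° clockwise)) -> West
  R (right (90° clockwise)) -> North
Final: North

Answer: Final heading: North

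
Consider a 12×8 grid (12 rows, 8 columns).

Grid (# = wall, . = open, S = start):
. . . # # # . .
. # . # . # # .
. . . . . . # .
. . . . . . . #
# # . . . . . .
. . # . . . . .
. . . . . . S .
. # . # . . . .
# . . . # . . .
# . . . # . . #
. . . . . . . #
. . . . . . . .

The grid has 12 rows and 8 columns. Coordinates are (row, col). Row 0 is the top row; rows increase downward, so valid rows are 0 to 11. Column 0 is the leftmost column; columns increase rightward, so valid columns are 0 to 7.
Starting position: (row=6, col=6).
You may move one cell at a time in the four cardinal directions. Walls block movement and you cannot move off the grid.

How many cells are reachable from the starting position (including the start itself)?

BFS flood-fill from (row=6, col=6):
  Distance 0: (row=6, col=6)
  Distance 1: (row=5, col=6), (row=6, col=5), (row=6, col=7), (row=7, col=6)
  Distance 2: (row=4, col=6), (row=5, col=5), (row=5, col=7), (row=6, col=4), (row=7, col=5), (row=7, col=7), (row=8, col=6)
  Distance 3: (row=3, col=6), (row=4, col=5), (row=4, col=7), (row=5, col=4), (row=6, col=3), (row=7, col=4), (row=8, col=5), (row=8, col=7), (row=9, col=6)
  Distance 4: (row=3, col=5), (row=4, col=4), (row=5, col=3), (row=6, col=2), (row=9, col=5), (row=10, col=6)
  Distance 5: (row=2, col=5), (row=3, col=4), (row=4, col=3), (row=6, col=1), (row=7, col=2), (row=10, col=5), (row=11, col=6)
  Distance 6: (row=2, col=4), (row=3, col=3), (row=4, col=2), (row=5, col=1), (row=6, col=0), (row=8, col=2), (row=10, col=4), (row=11, col=5), (row=11, col=7)
  Distance 7: (row=1, col=4), (row=2, col=3), (row=3, col=2), (row=5, col=0), (row=7, col=0), (row=8, col=1), (row=8, col=3), (row=9, col=2), (row=10, col=3), (row=11, col=4)
  Distance 8: (row=2, col=2), (row=3, col=1), (row=9, col=1), (row=9, col=3), (row=10, col=2), (row=11, col=3)
  Distance 9: (row=1, col=2), (row=2, col=1), (row=3, col=0), (row=10, col=1), (row=11, col=2)
  Distance 10: (row=0, col=2), (row=2, col=0), (row=10, col=0), (row=11, col=1)
  Distance 11: (row=0, col=1), (row=1, col=0), (row=11, col=0)
  Distance 12: (row=0, col=0)
Total reachable: 72 (grid has 76 open cells total)

Answer: Reachable cells: 72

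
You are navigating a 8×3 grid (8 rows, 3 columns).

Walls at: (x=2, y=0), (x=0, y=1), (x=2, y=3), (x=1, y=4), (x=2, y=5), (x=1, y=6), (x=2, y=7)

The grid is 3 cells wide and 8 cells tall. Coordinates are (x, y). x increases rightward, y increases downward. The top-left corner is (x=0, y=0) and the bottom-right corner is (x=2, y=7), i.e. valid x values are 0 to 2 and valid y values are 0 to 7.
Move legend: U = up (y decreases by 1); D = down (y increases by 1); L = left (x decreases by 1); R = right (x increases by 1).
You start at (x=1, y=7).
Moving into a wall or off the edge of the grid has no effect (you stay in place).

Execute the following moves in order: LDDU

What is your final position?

Start: (x=1, y=7)
  L (left): (x=1, y=7) -> (x=0, y=7)
  D (down): blocked, stay at (x=0, y=7)
  D (down): blocked, stay at (x=0, y=7)
  U (up): (x=0, y=7) -> (x=0, y=6)
Final: (x=0, y=6)

Answer: Final position: (x=0, y=6)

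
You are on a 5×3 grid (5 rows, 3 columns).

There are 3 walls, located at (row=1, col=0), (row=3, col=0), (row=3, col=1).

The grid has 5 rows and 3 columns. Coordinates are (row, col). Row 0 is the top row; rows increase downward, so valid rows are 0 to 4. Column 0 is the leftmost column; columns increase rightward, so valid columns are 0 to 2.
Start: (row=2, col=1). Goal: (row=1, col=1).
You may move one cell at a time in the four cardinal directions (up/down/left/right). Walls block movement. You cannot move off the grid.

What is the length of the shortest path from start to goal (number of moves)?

Answer: Shortest path length: 1

Derivation:
BFS from (row=2, col=1) until reaching (row=1, col=1):
  Distance 0: (row=2, col=1)
  Distance 1: (row=1, col=1), (row=2, col=0), (row=2, col=2)  <- goal reached here
One shortest path (1 moves): (row=2, col=1) -> (row=1, col=1)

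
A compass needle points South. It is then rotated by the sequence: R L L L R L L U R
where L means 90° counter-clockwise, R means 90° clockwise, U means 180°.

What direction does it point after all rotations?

Start: South
  R (right (90° clockwise)) -> West
  L (left (90° counter-clockwise)) -> South
  L (left (90° counter-clockwise)) -> East
  L (left (90° counter-clockwise)) -> North
  R (right (90° clockwise)) -> East
  L (left (90° counter-clockwise)) -> North
  L (left (90° counter-clockwise)) -> West
  U (U-turn (180°)) -> East
  R (right (90° clockwise)) -> South
Final: South

Answer: Final heading: South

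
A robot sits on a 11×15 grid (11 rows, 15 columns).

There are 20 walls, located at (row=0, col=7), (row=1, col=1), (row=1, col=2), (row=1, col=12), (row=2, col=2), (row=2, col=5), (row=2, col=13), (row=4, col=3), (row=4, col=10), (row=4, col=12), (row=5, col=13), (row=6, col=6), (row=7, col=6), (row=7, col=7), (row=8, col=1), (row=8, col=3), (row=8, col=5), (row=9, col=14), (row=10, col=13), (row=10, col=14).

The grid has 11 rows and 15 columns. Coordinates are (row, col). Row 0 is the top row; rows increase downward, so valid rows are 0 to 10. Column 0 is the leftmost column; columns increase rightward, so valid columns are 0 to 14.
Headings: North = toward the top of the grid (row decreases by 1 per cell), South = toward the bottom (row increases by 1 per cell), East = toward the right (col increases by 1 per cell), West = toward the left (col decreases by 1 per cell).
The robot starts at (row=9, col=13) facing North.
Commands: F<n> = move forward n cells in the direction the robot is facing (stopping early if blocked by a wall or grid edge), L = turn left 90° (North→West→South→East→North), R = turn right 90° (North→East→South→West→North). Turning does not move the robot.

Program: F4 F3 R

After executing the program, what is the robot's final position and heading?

Answer: Final position: (row=6, col=13), facing East

Derivation:
Start: (row=9, col=13), facing North
  F4: move forward 3/4 (blocked), now at (row=6, col=13)
  F3: move forward 0/3 (blocked), now at (row=6, col=13)
  R: turn right, now facing East
Final: (row=6, col=13), facing East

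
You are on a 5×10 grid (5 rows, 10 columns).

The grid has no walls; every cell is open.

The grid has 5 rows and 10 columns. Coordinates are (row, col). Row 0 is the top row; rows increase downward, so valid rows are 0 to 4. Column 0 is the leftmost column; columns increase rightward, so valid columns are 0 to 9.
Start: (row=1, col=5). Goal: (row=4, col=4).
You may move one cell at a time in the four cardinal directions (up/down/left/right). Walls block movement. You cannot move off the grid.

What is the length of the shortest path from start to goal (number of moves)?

BFS from (row=1, col=5) until reaching (row=4, col=4):
  Distance 0: (row=1, col=5)
  Distance 1: (row=0, col=5), (row=1, col=4), (row=1, col=6), (row=2, col=5)
  Distance 2: (row=0, col=4), (row=0, col=6), (row=1, col=3), (row=1, col=7), (row=2, col=4), (row=2, col=6), (row=3, col=5)
  Distance 3: (row=0, col=3), (row=0, col=7), (row=1, col=2), (row=1, col=8), (row=2, col=3), (row=2, col=7), (row=3, col=4), (row=3, col=6), (row=4, col=5)
  Distance 4: (row=0, col=2), (row=0, col=8), (row=1, col=1), (row=1, col=9), (row=2, col=2), (row=2, col=8), (row=3, col=3), (row=3, col=7), (row=4, col=4), (row=4, col=6)  <- goal reached here
One shortest path (4 moves): (row=1, col=5) -> (row=1, col=4) -> (row=2, col=4) -> (row=3, col=4) -> (row=4, col=4)

Answer: Shortest path length: 4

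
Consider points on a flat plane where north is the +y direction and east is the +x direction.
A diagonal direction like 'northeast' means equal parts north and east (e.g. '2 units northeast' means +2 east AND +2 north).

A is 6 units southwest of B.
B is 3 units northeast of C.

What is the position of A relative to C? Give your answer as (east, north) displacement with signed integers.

Place C at the origin (east=0, north=0).
  B is 3 units northeast of C: delta (east=+3, north=+3); B at (east=3, north=3).
  A is 6 units southwest of B: delta (east=-6, north=-6); A at (east=-3, north=-3).
Therefore A relative to C: (east=-3, north=-3).

Answer: A is at (east=-3, north=-3) relative to C.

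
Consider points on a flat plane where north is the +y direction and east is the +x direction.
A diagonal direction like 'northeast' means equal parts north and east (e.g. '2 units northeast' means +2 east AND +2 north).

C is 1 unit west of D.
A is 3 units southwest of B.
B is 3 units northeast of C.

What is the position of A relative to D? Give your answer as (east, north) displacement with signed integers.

Answer: A is at (east=-1, north=0) relative to D.

Derivation:
Place D at the origin (east=0, north=0).
  C is 1 unit west of D: delta (east=-1, north=+0); C at (east=-1, north=0).
  B is 3 units northeast of C: delta (east=+3, north=+3); B at (east=2, north=3).
  A is 3 units southwest of B: delta (east=-3, north=-3); A at (east=-1, north=0).
Therefore A relative to D: (east=-1, north=0).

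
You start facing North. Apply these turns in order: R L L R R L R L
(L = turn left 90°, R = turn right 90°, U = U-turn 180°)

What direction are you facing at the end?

Start: North
  R (right (90° clockwise)) -> East
  L (left (90° counter-clockwise)) -> North
  L (left (90° counter-clockwise)) -> West
  R (right (90° clockwise)) -> North
  R (right (90° clockwise)) -> East
  L (left (90° counter-clockwise)) -> North
  R (right (90° clockwise)) -> East
  L (left (90° counter-clockwise)) -> North
Final: North

Answer: Final heading: North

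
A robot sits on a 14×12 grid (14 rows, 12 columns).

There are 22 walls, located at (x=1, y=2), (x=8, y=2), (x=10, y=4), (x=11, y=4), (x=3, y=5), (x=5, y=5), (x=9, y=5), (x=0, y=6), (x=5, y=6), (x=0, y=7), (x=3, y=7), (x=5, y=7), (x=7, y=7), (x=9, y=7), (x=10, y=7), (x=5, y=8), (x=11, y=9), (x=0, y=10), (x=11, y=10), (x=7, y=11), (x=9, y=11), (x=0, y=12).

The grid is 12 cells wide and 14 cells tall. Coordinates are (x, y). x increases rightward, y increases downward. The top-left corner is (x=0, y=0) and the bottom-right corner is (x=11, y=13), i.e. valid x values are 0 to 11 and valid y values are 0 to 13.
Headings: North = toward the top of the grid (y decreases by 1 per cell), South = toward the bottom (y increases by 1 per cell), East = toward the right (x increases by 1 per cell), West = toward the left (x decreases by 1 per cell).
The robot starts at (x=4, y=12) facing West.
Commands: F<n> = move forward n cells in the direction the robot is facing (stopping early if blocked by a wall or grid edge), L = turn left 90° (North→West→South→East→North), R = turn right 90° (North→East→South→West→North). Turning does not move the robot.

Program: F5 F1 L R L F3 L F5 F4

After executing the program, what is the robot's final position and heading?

Answer: Final position: (x=10, y=13), facing East

Derivation:
Start: (x=4, y=12), facing West
  F5: move forward 3/5 (blocked), now at (x=1, y=12)
  F1: move forward 0/1 (blocked), now at (x=1, y=12)
  L: turn left, now facing South
  R: turn right, now facing West
  L: turn left, now facing South
  F3: move forward 1/3 (blocked), now at (x=1, y=13)
  L: turn left, now facing East
  F5: move forward 5, now at (x=6, y=13)
  F4: move forward 4, now at (x=10, y=13)
Final: (x=10, y=13), facing East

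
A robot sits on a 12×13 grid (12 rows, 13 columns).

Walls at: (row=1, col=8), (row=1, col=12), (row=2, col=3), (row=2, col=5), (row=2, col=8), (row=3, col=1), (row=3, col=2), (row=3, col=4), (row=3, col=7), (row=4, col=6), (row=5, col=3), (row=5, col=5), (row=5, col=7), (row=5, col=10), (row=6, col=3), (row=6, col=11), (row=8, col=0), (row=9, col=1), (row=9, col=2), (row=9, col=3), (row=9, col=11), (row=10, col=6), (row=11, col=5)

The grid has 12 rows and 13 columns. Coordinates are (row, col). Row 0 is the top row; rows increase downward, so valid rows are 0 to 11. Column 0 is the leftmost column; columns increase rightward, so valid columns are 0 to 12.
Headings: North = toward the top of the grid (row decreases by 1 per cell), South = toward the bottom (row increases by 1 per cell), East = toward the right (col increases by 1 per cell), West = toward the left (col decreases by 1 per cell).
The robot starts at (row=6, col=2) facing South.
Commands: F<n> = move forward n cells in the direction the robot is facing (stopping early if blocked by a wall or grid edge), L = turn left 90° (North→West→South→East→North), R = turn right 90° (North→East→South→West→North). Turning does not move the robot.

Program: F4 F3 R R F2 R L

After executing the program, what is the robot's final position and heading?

Answer: Final position: (row=6, col=2), facing North

Derivation:
Start: (row=6, col=2), facing South
  F4: move forward 2/4 (blocked), now at (row=8, col=2)
  F3: move forward 0/3 (blocked), now at (row=8, col=2)
  R: turn right, now facing West
  R: turn right, now facing North
  F2: move forward 2, now at (row=6, col=2)
  R: turn right, now facing East
  L: turn left, now facing North
Final: (row=6, col=2), facing North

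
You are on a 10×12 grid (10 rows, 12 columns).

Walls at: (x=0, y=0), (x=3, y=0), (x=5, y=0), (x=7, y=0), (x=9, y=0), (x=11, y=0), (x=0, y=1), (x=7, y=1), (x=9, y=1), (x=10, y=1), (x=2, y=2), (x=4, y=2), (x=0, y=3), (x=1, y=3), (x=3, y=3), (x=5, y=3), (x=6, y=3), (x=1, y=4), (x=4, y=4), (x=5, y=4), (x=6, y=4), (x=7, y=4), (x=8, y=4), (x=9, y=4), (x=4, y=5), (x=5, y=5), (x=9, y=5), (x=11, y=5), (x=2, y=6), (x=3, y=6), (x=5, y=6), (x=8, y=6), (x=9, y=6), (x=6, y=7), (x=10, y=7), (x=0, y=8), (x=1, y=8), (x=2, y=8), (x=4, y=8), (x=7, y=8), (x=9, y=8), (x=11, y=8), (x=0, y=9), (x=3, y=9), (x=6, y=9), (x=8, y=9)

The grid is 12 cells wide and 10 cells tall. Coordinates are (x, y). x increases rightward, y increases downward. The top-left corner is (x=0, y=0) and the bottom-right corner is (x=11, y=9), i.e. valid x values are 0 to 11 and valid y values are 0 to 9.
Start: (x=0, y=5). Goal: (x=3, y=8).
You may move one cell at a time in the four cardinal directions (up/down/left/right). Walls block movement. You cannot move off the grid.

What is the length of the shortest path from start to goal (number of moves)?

BFS from (x=0, y=5) until reaching (x=3, y=8):
  Distance 0: (x=0, y=5)
  Distance 1: (x=0, y=4), (x=1, y=5), (x=0, y=6)
  Distance 2: (x=2, y=5), (x=1, y=6), (x=0, y=7)
  Distance 3: (x=2, y=4), (x=3, y=5), (x=1, y=7)
  Distance 4: (x=2, y=3), (x=3, y=4), (x=2, y=7)
  Distance 5: (x=3, y=7)
  Distance 6: (x=4, y=7), (x=3, y=8)  <- goal reached here
One shortest path (6 moves): (x=0, y=5) -> (x=1, y=5) -> (x=1, y=6) -> (x=1, y=7) -> (x=2, y=7) -> (x=3, y=7) -> (x=3, y=8)

Answer: Shortest path length: 6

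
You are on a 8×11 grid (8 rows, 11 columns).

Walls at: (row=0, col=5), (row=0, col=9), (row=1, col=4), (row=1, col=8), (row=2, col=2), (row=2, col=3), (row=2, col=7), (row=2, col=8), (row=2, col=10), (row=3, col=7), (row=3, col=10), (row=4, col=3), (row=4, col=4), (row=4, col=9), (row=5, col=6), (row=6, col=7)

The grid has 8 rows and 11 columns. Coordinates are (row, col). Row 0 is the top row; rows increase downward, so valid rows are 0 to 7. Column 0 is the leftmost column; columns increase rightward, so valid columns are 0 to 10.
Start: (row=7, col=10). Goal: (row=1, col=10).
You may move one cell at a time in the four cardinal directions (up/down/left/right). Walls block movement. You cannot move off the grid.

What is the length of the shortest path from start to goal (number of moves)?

BFS from (row=7, col=10) until reaching (row=1, col=10):
  Distance 0: (row=7, col=10)
  Distance 1: (row=6, col=10), (row=7, col=9)
  Distance 2: (row=5, col=10), (row=6, col=9), (row=7, col=8)
  Distance 3: (row=4, col=10), (row=5, col=9), (row=6, col=8), (row=7, col=7)
  Distance 4: (row=5, col=8), (row=7, col=6)
  Distance 5: (row=4, col=8), (row=5, col=7), (row=6, col=6), (row=7, col=5)
  Distance 6: (row=3, col=8), (row=4, col=7), (row=6, col=5), (row=7, col=4)
  Distance 7: (row=3, col=9), (row=4, col=6), (row=5, col=5), (row=6, col=4), (row=7, col=3)
  Distance 8: (row=2, col=9), (row=3, col=6), (row=4, col=5), (row=5, col=4), (row=6, col=3), (row=7, col=2)
  Distance 9: (row=1, col=9), (row=2, col=6), (row=3, col=5), (row=5, col=3), (row=6, col=2), (row=7, col=1)
  Distance 10: (row=1, col=6), (row=1, col=10), (row=2, col=5), (row=3, col=4), (row=5, col=2), (row=6, col=1), (row=7, col=0)  <- goal reached here
One shortest path (10 moves): (row=7, col=10) -> (row=7, col=9) -> (row=7, col=8) -> (row=6, col=8) -> (row=5, col=8) -> (row=4, col=8) -> (row=3, col=8) -> (row=3, col=9) -> (row=2, col=9) -> (row=1, col=9) -> (row=1, col=10)

Answer: Shortest path length: 10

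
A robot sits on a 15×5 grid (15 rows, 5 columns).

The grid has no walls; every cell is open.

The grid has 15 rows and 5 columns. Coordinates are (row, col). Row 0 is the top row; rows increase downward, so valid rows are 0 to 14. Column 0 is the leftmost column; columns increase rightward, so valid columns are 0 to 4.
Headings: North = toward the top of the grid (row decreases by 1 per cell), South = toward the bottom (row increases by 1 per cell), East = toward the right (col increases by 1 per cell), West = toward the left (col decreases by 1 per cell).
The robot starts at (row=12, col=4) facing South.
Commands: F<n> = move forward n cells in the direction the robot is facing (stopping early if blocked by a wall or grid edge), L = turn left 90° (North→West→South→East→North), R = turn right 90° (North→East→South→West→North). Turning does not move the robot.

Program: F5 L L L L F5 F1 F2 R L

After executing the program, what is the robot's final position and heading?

Start: (row=12, col=4), facing South
  F5: move forward 2/5 (blocked), now at (row=14, col=4)
  L: turn left, now facing East
  L: turn left, now facing North
  L: turn left, now facing West
  L: turn left, now facing South
  F5: move forward 0/5 (blocked), now at (row=14, col=4)
  F1: move forward 0/1 (blocked), now at (row=14, col=4)
  F2: move forward 0/2 (blocked), now at (row=14, col=4)
  R: turn right, now facing West
  L: turn left, now facing South
Final: (row=14, col=4), facing South

Answer: Final position: (row=14, col=4), facing South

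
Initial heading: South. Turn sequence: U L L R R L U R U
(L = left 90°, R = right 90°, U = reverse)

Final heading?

Answer: Final heading: North

Derivation:
Start: South
  U (U-turn (180°)) -> North
  L (left (90° counter-clockwise)) -> West
  L (left (90° counter-clockwise)) -> South
  R (right (90° clockwise)) -> West
  R (right (90° clockwise)) -> North
  L (left (90° counter-clockwise)) -> West
  U (U-turn (180°)) -> East
  R (right (90° clockwise)) -> South
  U (U-turn (180°)) -> North
Final: North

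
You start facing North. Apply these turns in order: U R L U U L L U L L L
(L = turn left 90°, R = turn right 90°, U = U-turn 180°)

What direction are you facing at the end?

Start: North
  U (U-turn (180°)) -> South
  R (right (90° clockwise)) -> West
  L (left (90° counter-clockwise)) -> South
  U (U-turn (180°)) -> North
  U (U-turn (180°)) -> South
  L (left (90° counter-clockwise)) -> East
  L (left (90° counter-clockwise)) -> North
  U (U-turn (180°)) -> South
  L (left (90° counter-clockwise)) -> East
  L (left (90° counter-clockwise)) -> North
  L (left (90° counter-clockwise)) -> West
Final: West

Answer: Final heading: West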